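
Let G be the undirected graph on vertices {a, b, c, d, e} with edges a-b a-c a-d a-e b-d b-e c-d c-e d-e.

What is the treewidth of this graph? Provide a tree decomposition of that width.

Each bag holds 4 vertices, so the decomposition has width 3, which upper-bounds the treewidth. For the lower bound, the 4 vertices {a, c, d, e} are pairwise adjacent, and any tree decomposition puts a clique entirely inside one bag — forcing width ≥ 3. Therefore the treewidth is 3.

Treewidth 3.
Bags: B1 = {a, c, d, e}  B2 = {a, b, d, e}
Tree: B1–B2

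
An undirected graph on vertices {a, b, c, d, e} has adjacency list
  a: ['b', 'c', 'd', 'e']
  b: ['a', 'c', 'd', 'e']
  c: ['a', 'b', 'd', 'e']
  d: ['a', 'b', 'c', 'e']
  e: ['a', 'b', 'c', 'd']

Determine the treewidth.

A width-4 tree decomposition is:
Bags: B1 = {a, b, c, d, e}
Tree: (single bag)
With just one bag of size 5, the width is 5 − 1 = 4, so tw(G) ≤ 4. For the lower bound, the 5 vertices {a, b, c, d, e} are pairwise adjacent, and any tree decomposition puts a clique entirely inside one bag — forcing width ≥ 4. Therefore the treewidth is 4.

4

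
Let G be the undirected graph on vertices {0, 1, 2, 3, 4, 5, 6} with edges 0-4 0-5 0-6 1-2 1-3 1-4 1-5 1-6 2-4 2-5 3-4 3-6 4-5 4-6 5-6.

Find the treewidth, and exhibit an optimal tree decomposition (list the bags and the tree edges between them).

Each bag holds 4 vertices, so the decomposition has width 3, which upper-bounds the treewidth. On the other hand G contains the 4-clique {0, 4, 5, 6}. A clique must lie in a single bag of any decomposition, so no decomposition can have width below 3. Therefore the treewidth is 3.

Treewidth 3.
Bags: B1 = {1, 2, 4, 5}  B2 = {1, 4, 5, 6}  B3 = {1, 3, 4, 6}  B4 = {0, 4, 5, 6}
Tree: B1–B2, B2–B3, B2–B4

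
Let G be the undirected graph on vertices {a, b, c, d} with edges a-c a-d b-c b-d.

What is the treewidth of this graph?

A width-2 tree decomposition is:
Bags: B1 = {a, b, d}  B2 = {a, b, c}
Tree: B1–B2
Every bag has size at most 3, so the width is 3 − 1 = 2 and tw(G) ≤ 2. For the lower bound, G contains the cycle a–d–b–c–a, so G is not a forest; only forests have treewidth ≤ 1, hence tw(G) ≥ 2. Combining the bounds, tw(G) = 2.

2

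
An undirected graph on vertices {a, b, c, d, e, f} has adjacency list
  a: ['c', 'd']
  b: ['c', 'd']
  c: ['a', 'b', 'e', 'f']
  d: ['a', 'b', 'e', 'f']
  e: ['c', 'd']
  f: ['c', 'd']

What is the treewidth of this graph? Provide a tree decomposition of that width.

Treewidth 2.
One such decomposition:
Bags: B1 = {b, c, d}  B2 = {c, d, f}  B3 = {a, c, d}  B4 = {c, d, e}
Tree: B1–B2, B2–B3, B3–B4

Every bag has size at most 3, so the width is 3 − 1 = 2 and tw(G) ≤ 2. Since b–c–f–d–b is a cycle in G, G is not acyclic. Forests are exactly the graphs of treewidth ≤ 1, so tw(G) ≥ 2. The upper and lower bounds meet at 2, so that is the treewidth.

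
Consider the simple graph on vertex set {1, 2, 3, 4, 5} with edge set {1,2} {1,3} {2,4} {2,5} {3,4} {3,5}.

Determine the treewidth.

A width-2 tree decomposition is:
Bags: B1 = {1, 2, 3}  B2 = {2, 3, 4}  B3 = {2, 3, 5}
Tree: B1–B2, B2–B3
Each bag holds 3 vertices, so the decomposition has width 2, which upper-bounds the treewidth. For the lower bound, G contains the cycle 1–2–4–3–1, so G is not a forest; only forests have treewidth ≤ 1, hence tw(G) ≥ 2. Therefore the treewidth is 2.

2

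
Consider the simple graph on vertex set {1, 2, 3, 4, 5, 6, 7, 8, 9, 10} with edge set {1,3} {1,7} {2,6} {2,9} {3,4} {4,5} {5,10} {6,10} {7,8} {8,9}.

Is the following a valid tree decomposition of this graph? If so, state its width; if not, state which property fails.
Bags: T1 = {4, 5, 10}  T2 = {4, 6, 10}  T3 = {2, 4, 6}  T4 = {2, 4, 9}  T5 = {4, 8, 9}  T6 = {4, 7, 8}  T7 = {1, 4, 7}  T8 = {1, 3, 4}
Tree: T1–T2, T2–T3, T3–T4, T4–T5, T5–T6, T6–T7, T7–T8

Checking the three conditions: (i) the bags cover all of {1, 2, 3, 4, 5, 6, 7, 8, 9, 10}; (ii) for each edge, some bag contains both endpoints; (iii) the bags containing any fixed vertex form a subtree. All hold, so the decomposition is valid with width 3 − 1 = 2.

Yes; width 2.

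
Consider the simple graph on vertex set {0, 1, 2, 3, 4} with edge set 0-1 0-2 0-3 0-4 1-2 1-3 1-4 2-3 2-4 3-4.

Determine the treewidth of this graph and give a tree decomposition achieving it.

A single bag containing all 5 vertices is trivially a valid decomposition of width 4. On the other hand G contains the 5-clique {0, 1, 2, 3, 4}. A clique must lie in a single bag of any decomposition, so no decomposition can have width below 4. Hence tw(G) = 4 exactly.

Treewidth 4.
Bags: B1 = {0, 1, 2, 3, 4}
Tree: (single bag)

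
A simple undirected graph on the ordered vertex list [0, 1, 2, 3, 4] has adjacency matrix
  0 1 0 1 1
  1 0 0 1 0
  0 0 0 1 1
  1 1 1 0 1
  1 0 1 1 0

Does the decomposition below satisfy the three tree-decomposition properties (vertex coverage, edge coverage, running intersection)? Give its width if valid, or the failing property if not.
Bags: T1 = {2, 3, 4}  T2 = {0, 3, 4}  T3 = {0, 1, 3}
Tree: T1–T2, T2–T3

Yes; width 2.

Every vertex of G appears in some bag (union = {0, 1, 2, 3, 4}); every edge is covered by a bag; and for each vertex v the set of bags containing v is connected in the bag tree. The decomposition is therefore valid. The largest bag has 3 vertices, so the width is 2.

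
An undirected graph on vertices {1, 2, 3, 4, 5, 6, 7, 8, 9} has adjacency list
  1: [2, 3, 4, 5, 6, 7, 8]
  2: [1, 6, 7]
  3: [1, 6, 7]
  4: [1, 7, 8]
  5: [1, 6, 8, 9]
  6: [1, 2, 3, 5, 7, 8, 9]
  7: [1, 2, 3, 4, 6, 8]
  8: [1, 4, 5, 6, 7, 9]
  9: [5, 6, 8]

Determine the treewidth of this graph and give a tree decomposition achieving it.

Each bag holds 4 vertices, so the decomposition has width 3, which upper-bounds the treewidth. Conversely, {1, 4, 7, 8} is a clique of size 4, and the vertices of any clique must share a bag in every tree decomposition; so some bag has ≥ 4 vertices and tw(G) ≥ 3. The upper and lower bounds meet at 3, so that is the treewidth.

Treewidth 3.
One optimal decomposition is:
Bags: B1 = {1, 6, 7, 8}  B2 = {1, 2, 6, 7}  B3 = {1, 5, 6, 8}  B4 = {1, 4, 7, 8}  B5 = {5, 6, 8, 9}  B6 = {1, 3, 6, 7}
Tree: B1–B2, B1–B3, B1–B4, B3–B5, B1–B6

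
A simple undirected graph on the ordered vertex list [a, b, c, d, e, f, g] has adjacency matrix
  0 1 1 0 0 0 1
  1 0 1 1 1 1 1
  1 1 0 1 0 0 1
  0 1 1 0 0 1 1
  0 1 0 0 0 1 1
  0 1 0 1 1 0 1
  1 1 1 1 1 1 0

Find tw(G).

A width-3 tree decomposition is:
Bags: B1 = {b, c, d, g}  B2 = {b, d, f, g}  B3 = {a, b, c, g}  B4 = {b, e, f, g}
Tree: B1–B2, B1–B3, B2–B4
Every bag has size at most 4, so the width is 4 − 1 = 3 and tw(G) ≤ 3. Conversely, {b, c, d, g} is a clique of size 4, and the vertices of any clique must share a bag in every tree decomposition; so some bag has ≥ 4 vertices and tw(G) ≥ 3. The upper and lower bounds meet at 3, so that is the treewidth.

3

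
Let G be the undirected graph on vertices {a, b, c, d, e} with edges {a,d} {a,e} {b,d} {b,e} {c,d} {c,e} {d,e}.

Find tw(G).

2

A width-2 tree decomposition is:
Bags: B1 = {b, d, e}  B2 = {c, d, e}  B3 = {a, d, e}
Tree: B1–B2, B1–B3
Each bag holds 3 vertices, so the decomposition has width 2, which upper-bounds the treewidth. For the lower bound, the 3 vertices {c, d, e} are pairwise adjacent, and any tree decomposition puts a clique entirely inside one bag — forcing width ≥ 2. Hence tw(G) = 2 exactly.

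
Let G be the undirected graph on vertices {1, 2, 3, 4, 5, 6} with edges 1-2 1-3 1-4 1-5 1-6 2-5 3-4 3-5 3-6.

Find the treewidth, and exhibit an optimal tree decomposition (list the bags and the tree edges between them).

Every bag has size at most 3, so the width is 3 − 1 = 2 and tw(G) ≤ 2. For the lower bound, the 3 vertices {1, 2, 5} are pairwise adjacent, and any tree decomposition puts a clique entirely inside one bag — forcing width ≥ 2. Combining the bounds, tw(G) = 2.

Treewidth 2.
One optimal decomposition is:
Bags: B1 = {1, 3, 5}  B2 = {1, 3, 6}  B3 = {1, 3, 4}  B4 = {1, 2, 5}
Tree: B1–B2, B2–B3, B1–B4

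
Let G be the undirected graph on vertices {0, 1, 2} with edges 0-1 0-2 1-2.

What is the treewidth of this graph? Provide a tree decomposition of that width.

Treewidth 2.
One such decomposition:
Bags: B1 = {0, 1, 2}
Tree: (single bag)

A single bag containing all 3 vertices is trivially a valid decomposition of width 2. Conversely, {0, 1, 2} is a clique of size 3, and the vertices of any clique must share a bag in every tree decomposition; so some bag has ≥ 3 vertices and tw(G) ≥ 2. Therefore the treewidth is 2.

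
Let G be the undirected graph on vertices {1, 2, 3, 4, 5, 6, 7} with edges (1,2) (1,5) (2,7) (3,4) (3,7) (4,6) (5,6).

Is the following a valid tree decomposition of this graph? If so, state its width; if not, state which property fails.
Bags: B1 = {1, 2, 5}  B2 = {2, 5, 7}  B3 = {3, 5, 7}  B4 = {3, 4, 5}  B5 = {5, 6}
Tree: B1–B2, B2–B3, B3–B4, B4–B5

No — edge (4,6) lies in no bag.

A tree decomposition must satisfy three properties: every vertex lies in some bag; for every edge, both endpoints lie together in some bag; and for every vertex, the bags containing it form a connected subtree. Here edge (4,6) lies in no bag, so the decomposition is invalid.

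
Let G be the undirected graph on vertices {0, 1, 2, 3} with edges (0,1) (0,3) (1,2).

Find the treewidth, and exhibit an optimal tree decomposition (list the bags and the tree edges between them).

Each bag holds 2 vertices, so the decomposition has width 1, which upper-bounds the treewidth. Since G has at least one edge (e.g. 3–0), it is not an edgeless graph, so tw(G) ≥ 1. The upper and lower bounds meet at 1, so that is the treewidth.

Treewidth 1.
Bags: B1 = {0, 3}  B2 = {0, 1}  B3 = {1, 2}
Tree: B1–B2, B2–B3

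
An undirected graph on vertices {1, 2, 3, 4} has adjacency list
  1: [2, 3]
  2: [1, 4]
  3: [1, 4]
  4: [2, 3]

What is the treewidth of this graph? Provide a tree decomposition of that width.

Each bag holds 3 vertices, so the decomposition has width 2, which upper-bounds the treewidth. Since 3–1–2–4–3 is a cycle in G, G is not acyclic. Forests are exactly the graphs of treewidth ≤ 1, so tw(G) ≥ 2. Therefore the treewidth is 2.

Treewidth 2.
One optimal decomposition is:
Bags: B1 = {1, 2, 3}  B2 = {2, 3, 4}
Tree: B1–B2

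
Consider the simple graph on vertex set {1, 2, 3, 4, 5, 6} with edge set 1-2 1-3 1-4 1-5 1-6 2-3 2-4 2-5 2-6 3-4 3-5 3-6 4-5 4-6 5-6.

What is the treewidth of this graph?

A width-5 tree decomposition is:
Bags: B1 = {1, 2, 3, 4, 5, 6}
Tree: (single bag)
A single bag containing all 6 vertices is trivially a valid decomposition of width 5. For the lower bound, the 6 vertices {1, 2, 3, 4, 5, 6} are pairwise adjacent, and any tree decomposition puts a clique entirely inside one bag — forcing width ≥ 5. Therefore the treewidth is 5.

5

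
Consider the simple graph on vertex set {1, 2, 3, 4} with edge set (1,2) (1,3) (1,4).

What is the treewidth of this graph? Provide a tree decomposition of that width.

Treewidth 1.
One optimal decomposition is:
Bags: B1 = {1, 2}  B2 = {1, 4}  B3 = {1, 3}
Tree: B1–B2, B2–B3

Every bag has size at most 2, so the width is 2 − 1 = 1 and tw(G) ≤ 1. Since G has at least one edge (e.g. 1–2), it is not an edgeless graph, so tw(G) ≥ 1. Therefore the treewidth is 1.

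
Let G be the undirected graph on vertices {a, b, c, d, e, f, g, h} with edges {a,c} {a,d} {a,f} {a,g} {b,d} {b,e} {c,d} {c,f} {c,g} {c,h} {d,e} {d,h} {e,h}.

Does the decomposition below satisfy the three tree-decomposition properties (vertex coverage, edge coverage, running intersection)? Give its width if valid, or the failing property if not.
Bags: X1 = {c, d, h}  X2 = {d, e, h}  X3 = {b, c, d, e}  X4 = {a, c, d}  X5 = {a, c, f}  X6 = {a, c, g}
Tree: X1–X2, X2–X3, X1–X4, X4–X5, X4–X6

No — bags containing vertex c are not connected in the tree.

A tree decomposition must satisfy three properties: every vertex lies in some bag; for every edge, both endpoints lie together in some bag; and for every vertex, the bags containing it form a connected subtree. Here bags containing vertex c are not connected in the tree, so the decomposition is invalid.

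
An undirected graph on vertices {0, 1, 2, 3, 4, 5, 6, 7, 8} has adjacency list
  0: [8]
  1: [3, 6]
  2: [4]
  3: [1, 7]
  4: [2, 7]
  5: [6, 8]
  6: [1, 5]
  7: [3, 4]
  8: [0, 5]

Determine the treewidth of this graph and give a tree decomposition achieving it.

The largest bag has 2 vertices, giving width 1; this decomposition certifies tw(G) ≤ 1. Since G has at least one edge (e.g. 2–4), it is not an edgeless graph, so tw(G) ≥ 1. Therefore the treewidth is 1.

Treewidth 1.
One such decomposition:
Bags: B1 = {2, 4}  B2 = {4, 7}  B3 = {3, 7}  B4 = {1, 3}  B5 = {1, 6}  B6 = {5, 6}  B7 = {5, 8}  B8 = {0, 8}
Tree: B1–B2, B2–B3, B3–B4, B4–B5, B5–B6, B6–B7, B7–B8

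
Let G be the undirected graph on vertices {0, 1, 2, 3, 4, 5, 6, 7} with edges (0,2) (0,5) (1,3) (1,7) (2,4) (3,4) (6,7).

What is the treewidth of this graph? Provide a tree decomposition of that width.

Each bag holds 2 vertices, so the decomposition has width 1, which upper-bounds the treewidth. Any graph with an edge has treewidth ≥ 1, and G has the edge 6–7. Combining the bounds, tw(G) = 1.

Treewidth 1.
One optimal decomposition is:
Bags: B1 = {6, 7}  B2 = {1, 7}  B3 = {1, 3}  B4 = {3, 4}  B5 = {2, 4}  B6 = {0, 2}  B7 = {0, 5}
Tree: B1–B2, B2–B3, B3–B4, B4–B5, B5–B6, B6–B7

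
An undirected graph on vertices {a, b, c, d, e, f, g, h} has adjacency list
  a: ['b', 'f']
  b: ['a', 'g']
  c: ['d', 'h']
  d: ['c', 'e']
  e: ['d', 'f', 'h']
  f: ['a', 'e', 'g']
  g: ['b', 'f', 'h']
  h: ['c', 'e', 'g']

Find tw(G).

2

A width-2 tree decomposition is:
Bags: B1 = {a, b, f}  B2 = {b, f, g}  B3 = {e, f, g}  B4 = {e, g, h}  B5 = {d, e, h}  B6 = {c, d, h}
Tree: B1–B2, B2–B3, B3–B4, B4–B5, B5–B6
The largest bag has 3 vertices, giving width 2; this decomposition certifies tw(G) ≤ 2. The edges a–b–g–f–a form a cycle, so G is not a tree and its treewidth is at least 2. The upper and lower bounds meet at 2, so that is the treewidth.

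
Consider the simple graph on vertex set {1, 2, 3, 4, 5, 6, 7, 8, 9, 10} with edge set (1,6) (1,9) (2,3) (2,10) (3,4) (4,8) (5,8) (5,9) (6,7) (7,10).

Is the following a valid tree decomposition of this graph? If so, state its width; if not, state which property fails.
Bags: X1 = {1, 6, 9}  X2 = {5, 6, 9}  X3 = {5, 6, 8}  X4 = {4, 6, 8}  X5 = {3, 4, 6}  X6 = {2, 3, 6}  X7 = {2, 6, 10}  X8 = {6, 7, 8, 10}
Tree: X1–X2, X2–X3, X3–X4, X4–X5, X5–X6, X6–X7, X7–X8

No — bags containing vertex 8 are not connected in the tree.

A tree decomposition must satisfy three properties: every vertex lies in some bag; for every edge, both endpoints lie together in some bag; and for every vertex, the bags containing it form a connected subtree. Here bags containing vertex 8 are not connected in the tree, so the decomposition is invalid.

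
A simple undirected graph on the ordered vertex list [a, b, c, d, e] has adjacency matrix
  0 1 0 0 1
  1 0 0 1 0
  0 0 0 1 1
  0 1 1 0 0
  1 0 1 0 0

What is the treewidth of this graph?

2

A width-2 tree decomposition is:
Bags: B1 = {a, b, e}  B2 = {b, c, e}  B3 = {b, c, d}
Tree: B1–B2, B2–B3
Every bag has size at most 3, so the width is 3 − 1 = 2 and tw(G) ≤ 2. Since b–a–e–c–d–b is a cycle in G, G is not acyclic. Forests are exactly the graphs of treewidth ≤ 1, so tw(G) ≥ 2. Hence tw(G) = 2 exactly.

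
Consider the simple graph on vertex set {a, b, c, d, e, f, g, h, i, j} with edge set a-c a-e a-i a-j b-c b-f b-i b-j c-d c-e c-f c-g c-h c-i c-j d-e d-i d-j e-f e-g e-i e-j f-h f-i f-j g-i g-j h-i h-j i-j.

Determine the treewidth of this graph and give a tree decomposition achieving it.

The largest bag has 5 vertices, giving width 4; this decomposition certifies tw(G) ≤ 4. For the lower bound, the 5 vertices {c, d, e, i, j} are pairwise adjacent, and any tree decomposition puts a clique entirely inside one bag — forcing width ≥ 4. Therefore the treewidth is 4.

Treewidth 4.
One such decomposition:
Bags: B1 = {b, c, f, i, j}  B2 = {c, f, h, i, j}  B3 = {c, e, f, i, j}  B4 = {c, d, e, i, j}  B5 = {c, e, g, i, j}  B6 = {a, c, e, i, j}
Tree: B1–B2, B1–B3, B3–B4, B3–B5, B4–B6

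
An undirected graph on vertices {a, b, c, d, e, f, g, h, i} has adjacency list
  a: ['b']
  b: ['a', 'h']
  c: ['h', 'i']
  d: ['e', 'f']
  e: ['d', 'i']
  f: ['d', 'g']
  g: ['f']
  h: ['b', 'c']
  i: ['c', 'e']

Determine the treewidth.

1

A width-1 tree decomposition is:
Bags: B1 = {a, b}  B2 = {b, h}  B3 = {c, h}  B4 = {c, i}  B5 = {e, i}  B6 = {d, e}  B7 = {d, f}  B8 = {f, g}
Tree: B1–B2, B2–B3, B3–B4, B4–B5, B5–B6, B6–B7, B7–B8
Each bag holds 2 vertices, so the decomposition has width 1, which upper-bounds the treewidth. Any graph with an edge has treewidth ≥ 1, and G has the edge a–b. Therefore the treewidth is 1.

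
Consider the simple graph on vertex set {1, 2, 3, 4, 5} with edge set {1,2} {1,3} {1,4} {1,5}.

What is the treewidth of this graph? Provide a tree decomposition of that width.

The largest bag has 2 vertices, giving width 1; this decomposition certifies tw(G) ≤ 1. G has an edge, so its treewidth is at least 1. The upper and lower bounds meet at 1, so that is the treewidth.

Treewidth 1.
One such decomposition:
Bags: B1 = {1, 4}  B2 = {1, 5}  B3 = {1, 3}  B4 = {1, 2}
Tree: B1–B2, B2–B3, B1–B4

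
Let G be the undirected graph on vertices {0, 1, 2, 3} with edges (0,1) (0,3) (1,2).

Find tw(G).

1

A width-1 tree decomposition is:
Bags: B1 = {0, 3}  B2 = {0, 1}  B3 = {1, 2}
Tree: B1–B2, B2–B3
Every bag has size at most 2, so the width is 2 − 1 = 1 and tw(G) ≤ 1. Since G has at least one edge (e.g. 3–0), it is not an edgeless graph, so tw(G) ≥ 1. Therefore the treewidth is 1.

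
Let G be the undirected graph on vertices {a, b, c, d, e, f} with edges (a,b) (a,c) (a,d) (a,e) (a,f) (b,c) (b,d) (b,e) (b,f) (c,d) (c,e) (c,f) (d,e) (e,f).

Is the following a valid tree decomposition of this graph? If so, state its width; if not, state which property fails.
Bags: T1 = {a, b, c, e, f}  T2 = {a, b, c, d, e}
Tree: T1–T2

Yes; width 4.

Every vertex of G appears in some bag (union = {a, b, c, d, e, f}); every edge is covered by a bag; and for each vertex v the set of bags containing v is connected in the bag tree. The decomposition is therefore valid. The largest bag has 5 vertices, so the width is 4.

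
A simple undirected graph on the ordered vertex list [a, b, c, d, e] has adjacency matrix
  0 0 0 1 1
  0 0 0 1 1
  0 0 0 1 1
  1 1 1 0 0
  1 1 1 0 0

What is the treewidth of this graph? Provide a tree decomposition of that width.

Treewidth 2.
One optimal decomposition is:
Bags: B1 = {c, d, e}  B2 = {a, d, e}  B3 = {b, d, e}
Tree: B1–B2, B2–B3

The largest bag has 3 vertices, giving width 2; this decomposition certifies tw(G) ≤ 2. Since c–e–a–d–c is a cycle in G, G is not acyclic. Forests are exactly the graphs of treewidth ≤ 1, so tw(G) ≥ 2. Combining the bounds, tw(G) = 2.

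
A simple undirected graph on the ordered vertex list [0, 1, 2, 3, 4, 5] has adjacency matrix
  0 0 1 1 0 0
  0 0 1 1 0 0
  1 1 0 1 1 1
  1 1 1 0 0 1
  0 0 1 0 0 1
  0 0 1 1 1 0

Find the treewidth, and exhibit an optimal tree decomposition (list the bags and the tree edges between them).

Each bag holds 3 vertices, so the decomposition has width 2, which upper-bounds the treewidth. On the other hand G contains the 3-clique {0, 2, 3}. A clique must lie in a single bag of any decomposition, so no decomposition can have width below 2. Hence tw(G) = 2 exactly.

Treewidth 2.
One such decomposition:
Bags: B1 = {2, 3, 5}  B2 = {1, 2, 3}  B3 = {2, 4, 5}  B4 = {0, 2, 3}
Tree: B1–B2, B1–B3, B2–B4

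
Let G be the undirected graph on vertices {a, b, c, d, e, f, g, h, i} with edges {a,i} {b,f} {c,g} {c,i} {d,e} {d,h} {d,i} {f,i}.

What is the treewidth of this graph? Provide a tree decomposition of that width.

Treewidth 1.
Bags: B1 = {f, i}  B2 = {d, i}  B3 = {c, i}  B4 = {d, e}  B5 = {a, i}  B6 = {c, g}  B7 = {d, h}  B8 = {b, f}
Tree: B1–B2, B2–B3, B2–B4, B3–B5, B3–B6, B2–B7, B1–B8

Every bag has size at most 2, so the width is 2 − 1 = 1 and tw(G) ≤ 1. Since G has at least one edge (e.g. f–i), it is not an edgeless graph, so tw(G) ≥ 1. Hence tw(G) = 1 exactly.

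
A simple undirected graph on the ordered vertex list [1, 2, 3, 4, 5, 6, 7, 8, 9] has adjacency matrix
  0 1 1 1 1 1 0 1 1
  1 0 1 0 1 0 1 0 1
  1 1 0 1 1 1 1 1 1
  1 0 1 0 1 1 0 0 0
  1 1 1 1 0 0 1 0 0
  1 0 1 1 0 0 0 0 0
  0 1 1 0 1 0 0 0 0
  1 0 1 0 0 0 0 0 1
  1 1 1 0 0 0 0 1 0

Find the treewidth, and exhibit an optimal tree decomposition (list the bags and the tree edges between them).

Treewidth 3.
Bags: B1 = {1, 2, 3, 5}  B2 = {1, 2, 3, 9}  B3 = {1, 3, 4, 5}  B4 = {2, 3, 5, 7}  B5 = {1, 3, 4, 6}  B6 = {1, 3, 8, 9}
Tree: B1–B2, B1–B3, B1–B4, B3–B5, B2–B6

The largest bag has 4 vertices, giving width 3; this decomposition certifies tw(G) ≤ 3. For the lower bound, the 4 vertices {1, 3, 8, 9} are pairwise adjacent, and any tree decomposition puts a clique entirely inside one bag — forcing width ≥ 3. The upper and lower bounds meet at 3, so that is the treewidth.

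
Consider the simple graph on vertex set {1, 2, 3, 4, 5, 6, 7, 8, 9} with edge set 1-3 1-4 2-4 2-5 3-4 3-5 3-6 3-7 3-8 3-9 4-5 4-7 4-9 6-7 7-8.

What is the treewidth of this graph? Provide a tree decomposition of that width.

The largest bag has 3 vertices, giving width 2; this decomposition certifies tw(G) ≤ 2. For the lower bound, the 3 vertices {2, 4, 5} are pairwise adjacent, and any tree decomposition puts a clique entirely inside one bag — forcing width ≥ 2. Combining the bounds, tw(G) = 2.

Treewidth 2.
One such decomposition:
Bags: B1 = {3, 4, 7}  B2 = {3, 4, 5}  B3 = {1, 3, 4}  B4 = {3, 4, 9}  B5 = {2, 4, 5}  B6 = {3, 7, 8}  B7 = {3, 6, 7}
Tree: B1–B2, B1–B3, B3–B4, B2–B5, B1–B6, B6–B7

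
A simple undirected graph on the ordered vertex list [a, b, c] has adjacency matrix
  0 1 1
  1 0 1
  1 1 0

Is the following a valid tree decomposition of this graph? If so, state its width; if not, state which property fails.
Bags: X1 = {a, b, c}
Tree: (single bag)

Yes; width 2.

Vertex coverage: the bags together contain {a, b, c}, the full vertex set. Edge coverage: each edge of G has both endpoints in at least one bag. Running intersection: for every vertex, the bags containing it form a connected subtree. All three properties hold, so this is a valid tree decomposition of width max|bag| − 1 = 2, and hence tw(G) ≤ 2.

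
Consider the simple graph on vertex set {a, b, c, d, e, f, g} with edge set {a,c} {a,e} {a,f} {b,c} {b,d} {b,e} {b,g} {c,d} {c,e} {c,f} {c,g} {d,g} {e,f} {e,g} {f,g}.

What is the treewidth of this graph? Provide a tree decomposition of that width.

Treewidth 3.
Bags: B1 = {b, c, e, g}  B2 = {b, c, d, g}  B3 = {c, e, f, g}  B4 = {a, c, e, f}
Tree: B1–B2, B1–B3, B3–B4

Each bag holds 4 vertices, so the decomposition has width 3, which upper-bounds the treewidth. Conversely, {b, c, d, g} is a clique of size 4, and the vertices of any clique must share a bag in every tree decomposition; so some bag has ≥ 4 vertices and tw(G) ≥ 3. Hence tw(G) = 3 exactly.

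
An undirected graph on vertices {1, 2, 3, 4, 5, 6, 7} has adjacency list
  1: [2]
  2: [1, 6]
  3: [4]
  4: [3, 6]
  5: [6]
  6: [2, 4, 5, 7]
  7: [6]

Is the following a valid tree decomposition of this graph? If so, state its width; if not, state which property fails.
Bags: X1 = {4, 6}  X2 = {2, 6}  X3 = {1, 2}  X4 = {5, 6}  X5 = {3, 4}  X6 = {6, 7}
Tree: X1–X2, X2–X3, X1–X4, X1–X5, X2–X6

Vertex coverage: the bags together contain {1, 2, 3, 4, 5, 6, 7}, the full vertex set. Edge coverage: each edge of G has both endpoints in at least one bag. Running intersection: for every vertex, the bags containing it form a connected subtree. All three properties hold, so this is a valid tree decomposition of width max|bag| − 1 = 1, and hence tw(G) ≤ 1.

Yes; width 1.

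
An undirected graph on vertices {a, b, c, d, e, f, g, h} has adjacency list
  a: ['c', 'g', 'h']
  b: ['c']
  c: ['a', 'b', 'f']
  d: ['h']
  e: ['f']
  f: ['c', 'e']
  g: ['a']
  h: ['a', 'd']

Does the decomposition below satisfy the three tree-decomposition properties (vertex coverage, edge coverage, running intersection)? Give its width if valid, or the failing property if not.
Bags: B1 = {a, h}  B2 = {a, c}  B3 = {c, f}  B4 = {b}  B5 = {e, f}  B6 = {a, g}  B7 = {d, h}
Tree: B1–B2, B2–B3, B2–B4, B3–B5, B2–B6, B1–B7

No — edge (c,b) lies in no bag.

A tree decomposition must satisfy three properties: every vertex lies in some bag; for every edge, both endpoints lie together in some bag; and for every vertex, the bags containing it form a connected subtree. Here edge (c,b) lies in no bag, so the decomposition is invalid.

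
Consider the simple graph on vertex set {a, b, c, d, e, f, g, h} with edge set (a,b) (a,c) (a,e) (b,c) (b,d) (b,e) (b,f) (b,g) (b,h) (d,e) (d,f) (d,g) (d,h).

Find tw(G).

2

A width-2 tree decomposition is:
Bags: B1 = {a, b, e}  B2 = {b, d, e}  B3 = {b, d, f}  B4 = {a, b, c}  B5 = {b, d, h}  B6 = {b, d, g}
Tree: B1–B2, B2–B3, B1–B4, B2–B5, B5–B6
The largest bag has 3 vertices, giving width 2; this decomposition certifies tw(G) ≤ 2. Conversely, {b, d, g} is a clique of size 3, and the vertices of any clique must share a bag in every tree decomposition; so some bag has ≥ 3 vertices and tw(G) ≥ 2. The upper and lower bounds meet at 2, so that is the treewidth.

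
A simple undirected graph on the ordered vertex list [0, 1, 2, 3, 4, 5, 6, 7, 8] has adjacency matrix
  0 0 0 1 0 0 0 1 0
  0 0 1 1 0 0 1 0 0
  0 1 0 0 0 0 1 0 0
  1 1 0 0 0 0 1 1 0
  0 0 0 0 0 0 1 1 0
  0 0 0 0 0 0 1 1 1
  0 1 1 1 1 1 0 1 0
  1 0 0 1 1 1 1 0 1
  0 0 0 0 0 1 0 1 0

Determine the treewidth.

A width-2 tree decomposition is:
Bags: B1 = {0, 3, 7}  B2 = {3, 6, 7}  B3 = {4, 6, 7}  B4 = {5, 6, 7}  B5 = {5, 7, 8}  B6 = {1, 3, 6}  B7 = {1, 2, 6}
Tree: B1–B2, B2–B3, B2–B4, B4–B5, B2–B6, B6–B7
Every bag has size at most 3, so the width is 3 − 1 = 2 and tw(G) ≤ 2. For the lower bound, the 3 vertices {0, 3, 7} are pairwise adjacent, and any tree decomposition puts a clique entirely inside one bag — forcing width ≥ 2. Therefore the treewidth is 2.

2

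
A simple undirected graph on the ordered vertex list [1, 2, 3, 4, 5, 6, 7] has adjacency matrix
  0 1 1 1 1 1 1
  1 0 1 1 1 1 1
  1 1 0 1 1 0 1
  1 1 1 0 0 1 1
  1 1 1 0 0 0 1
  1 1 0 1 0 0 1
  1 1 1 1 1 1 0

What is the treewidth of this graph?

A width-4 tree decomposition is:
Bags: B1 = {1, 2, 3, 4, 7}  B2 = {1, 2, 4, 6, 7}  B3 = {1, 2, 3, 5, 7}
Tree: B1–B2, B1–B3
Each bag holds 5 vertices, so the decomposition has width 4, which upper-bounds the treewidth. For the lower bound, the 5 vertices {1, 2, 3, 4, 7} are pairwise adjacent, and any tree decomposition puts a clique entirely inside one bag — forcing width ≥ 4. Hence tw(G) = 4 exactly.

4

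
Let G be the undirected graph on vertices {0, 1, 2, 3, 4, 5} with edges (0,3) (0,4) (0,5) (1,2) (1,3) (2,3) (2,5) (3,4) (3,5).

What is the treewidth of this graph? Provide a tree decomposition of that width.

Each bag holds 3 vertices, so the decomposition has width 2, which upper-bounds the treewidth. On the other hand G contains the 3-clique {0, 3, 4}. A clique must lie in a single bag of any decomposition, so no decomposition can have width below 2. The upper and lower bounds meet at 2, so that is the treewidth.

Treewidth 2.
One optimal decomposition is:
Bags: B1 = {2, 3, 5}  B2 = {1, 2, 3}  B3 = {0, 3, 5}  B4 = {0, 3, 4}
Tree: B1–B2, B1–B3, B3–B4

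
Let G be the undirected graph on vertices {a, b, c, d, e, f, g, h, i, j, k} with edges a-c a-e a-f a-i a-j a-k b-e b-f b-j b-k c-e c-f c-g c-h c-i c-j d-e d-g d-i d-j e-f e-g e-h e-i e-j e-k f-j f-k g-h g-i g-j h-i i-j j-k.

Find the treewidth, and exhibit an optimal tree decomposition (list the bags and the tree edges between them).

Treewidth 4.
One optimal decomposition is:
Bags: B1 = {a, c, e, i, j}  B2 = {c, e, g, i, j}  B3 = {c, e, g, h, i}  B4 = {a, c, e, f, j}  B5 = {a, e, f, j, k}  B6 = {d, e, g, i, j}  B7 = {b, e, f, j, k}
Tree: B1–B2, B2–B3, B1–B4, B4–B5, B2–B6, B5–B7

Every bag has size at most 5, so the width is 5 − 1 = 4 and tw(G) ≤ 4. Conversely, {d, e, g, i, j} is a clique of size 5, and the vertices of any clique must share a bag in every tree decomposition; so some bag has ≥ 5 vertices and tw(G) ≥ 4. Hence tw(G) = 4 exactly.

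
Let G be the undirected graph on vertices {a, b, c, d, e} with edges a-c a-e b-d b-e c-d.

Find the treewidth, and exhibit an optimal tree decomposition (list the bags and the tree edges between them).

Every bag has size at most 3, so the width is 3 − 1 = 2 and tw(G) ≤ 2. The edges e–b–d–c–a–e form a cycle, so G is not a tree and its treewidth is at least 2. Combining the bounds, tw(G) = 2.

Treewidth 2.
Bags: B1 = {b, d, e}  B2 = {c, d, e}  B3 = {a, c, e}
Tree: B1–B2, B2–B3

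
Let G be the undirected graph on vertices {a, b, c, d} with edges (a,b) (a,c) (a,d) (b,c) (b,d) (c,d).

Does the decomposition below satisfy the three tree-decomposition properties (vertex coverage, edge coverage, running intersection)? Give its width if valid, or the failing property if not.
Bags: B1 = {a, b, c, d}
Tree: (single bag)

Every vertex of G appears in some bag (union = {a, b, c, d}); every edge is covered by a bag; and for each vertex v the set of bags containing v is connected in the bag tree. The decomposition is therefore valid. The largest bag has 4 vertices, so the width is 3.

Yes; width 3.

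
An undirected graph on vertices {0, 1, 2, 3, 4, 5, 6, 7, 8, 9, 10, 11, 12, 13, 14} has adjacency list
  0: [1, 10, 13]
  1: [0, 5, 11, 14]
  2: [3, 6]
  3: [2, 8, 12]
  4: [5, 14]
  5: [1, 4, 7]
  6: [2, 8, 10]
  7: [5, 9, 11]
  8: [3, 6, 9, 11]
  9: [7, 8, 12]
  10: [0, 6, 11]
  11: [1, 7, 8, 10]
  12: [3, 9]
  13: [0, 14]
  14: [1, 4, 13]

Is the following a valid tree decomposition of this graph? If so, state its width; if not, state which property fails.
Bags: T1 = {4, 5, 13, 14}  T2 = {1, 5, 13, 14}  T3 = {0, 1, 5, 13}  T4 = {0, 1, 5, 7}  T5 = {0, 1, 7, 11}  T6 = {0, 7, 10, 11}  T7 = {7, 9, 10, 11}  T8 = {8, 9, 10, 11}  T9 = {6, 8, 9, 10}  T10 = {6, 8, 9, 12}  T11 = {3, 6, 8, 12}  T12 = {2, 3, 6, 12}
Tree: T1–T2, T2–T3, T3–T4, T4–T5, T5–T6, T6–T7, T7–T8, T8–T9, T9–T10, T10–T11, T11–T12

Yes; width 3.

Every vertex of G appears in some bag (union = {0, 1, 2, 3, 4, 5, 6, 7, 8, 9, 10, 11, 12, 13, 14}); every edge is covered by a bag; and for each vertex v the set of bags containing v is connected in the bag tree. The decomposition is therefore valid. The largest bag has 4 vertices, so the width is 3.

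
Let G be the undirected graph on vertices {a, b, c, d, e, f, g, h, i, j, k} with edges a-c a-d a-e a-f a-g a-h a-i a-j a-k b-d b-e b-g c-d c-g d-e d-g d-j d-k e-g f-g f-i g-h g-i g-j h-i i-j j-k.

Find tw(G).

3

A width-3 tree decomposition is:
Bags: B1 = {a, c, d, g}  B2 = {a, d, g, j}  B3 = {a, g, i, j}  B4 = {a, f, g, i}  B5 = {a, d, j, k}  B6 = {a, d, e, g}  B7 = {b, d, e, g}  B8 = {a, g, h, i}
Tree: B1–B2, B2–B3, B3–B4, B2–B5, B2–B6, B6–B7, B4–B8
The largest bag has 4 vertices, giving width 3; this decomposition certifies tw(G) ≤ 3. For the lower bound, the 4 vertices {a, d, g, j} are pairwise adjacent, and any tree decomposition puts a clique entirely inside one bag — forcing width ≥ 3. Therefore the treewidth is 3.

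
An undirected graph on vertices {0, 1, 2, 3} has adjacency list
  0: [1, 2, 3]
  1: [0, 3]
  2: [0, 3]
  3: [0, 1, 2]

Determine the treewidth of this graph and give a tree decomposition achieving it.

Treewidth 2.
Bags: B1 = {0, 2, 3}  B2 = {0, 1, 3}
Tree: B1–B2

Each bag holds 3 vertices, so the decomposition has width 2, which upper-bounds the treewidth. Conversely, {0, 1, 3} is a clique of size 3, and the vertices of any clique must share a bag in every tree decomposition; so some bag has ≥ 3 vertices and tw(G) ≥ 2. Combining the bounds, tw(G) = 2.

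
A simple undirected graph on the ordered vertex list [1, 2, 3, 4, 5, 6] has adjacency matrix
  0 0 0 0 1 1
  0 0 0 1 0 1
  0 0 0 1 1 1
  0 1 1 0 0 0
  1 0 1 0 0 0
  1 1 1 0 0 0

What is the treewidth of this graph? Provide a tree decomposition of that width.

Each bag holds 3 vertices, so the decomposition has width 2, which upper-bounds the treewidth. For the lower bound, G contains the cycle 5–1–6–3–5, so G is not a forest; only forests have treewidth ≤ 1, hence tw(G) ≥ 2. Combining the bounds, tw(G) = 2.

Treewidth 2.
One such decomposition:
Bags: B1 = {1, 3, 5}  B2 = {1, 3, 6}  B3 = {3, 4, 6}  B4 = {2, 4, 6}
Tree: B1–B2, B2–B3, B3–B4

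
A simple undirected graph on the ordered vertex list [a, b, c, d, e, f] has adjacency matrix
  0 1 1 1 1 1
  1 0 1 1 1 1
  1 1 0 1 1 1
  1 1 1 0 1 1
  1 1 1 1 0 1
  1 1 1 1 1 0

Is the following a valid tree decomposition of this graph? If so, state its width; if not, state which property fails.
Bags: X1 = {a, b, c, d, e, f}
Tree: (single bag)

Yes; width 5.

Vertex coverage: the bags together contain {a, b, c, d, e, f}, the full vertex set. Edge coverage: each edge of G has both endpoints in at least one bag. Running intersection: for every vertex, the bags containing it form a connected subtree. All three properties hold, so this is a valid tree decomposition of width max|bag| − 1 = 5, and hence tw(G) ≤ 5.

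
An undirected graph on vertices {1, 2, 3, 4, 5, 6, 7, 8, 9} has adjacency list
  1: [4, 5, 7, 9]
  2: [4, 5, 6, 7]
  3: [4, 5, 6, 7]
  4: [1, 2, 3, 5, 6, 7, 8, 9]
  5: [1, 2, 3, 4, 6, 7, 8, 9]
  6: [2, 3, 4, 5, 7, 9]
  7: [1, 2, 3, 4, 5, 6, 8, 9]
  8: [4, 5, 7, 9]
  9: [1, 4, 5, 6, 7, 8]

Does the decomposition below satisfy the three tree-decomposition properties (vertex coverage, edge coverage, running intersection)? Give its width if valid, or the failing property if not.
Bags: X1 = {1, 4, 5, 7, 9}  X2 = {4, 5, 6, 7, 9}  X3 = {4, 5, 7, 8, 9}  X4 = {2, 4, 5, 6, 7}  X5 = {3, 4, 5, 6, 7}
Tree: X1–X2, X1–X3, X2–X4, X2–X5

Yes; width 4.

Vertex coverage: the bags together contain {1, 2, 3, 4, 5, 6, 7, 8, 9}, the full vertex set. Edge coverage: each edge of G has both endpoints in at least one bag. Running intersection: for every vertex, the bags containing it form a connected subtree. All three properties hold, so this is a valid tree decomposition of width max|bag| − 1 = 4, and hence tw(G) ≤ 4.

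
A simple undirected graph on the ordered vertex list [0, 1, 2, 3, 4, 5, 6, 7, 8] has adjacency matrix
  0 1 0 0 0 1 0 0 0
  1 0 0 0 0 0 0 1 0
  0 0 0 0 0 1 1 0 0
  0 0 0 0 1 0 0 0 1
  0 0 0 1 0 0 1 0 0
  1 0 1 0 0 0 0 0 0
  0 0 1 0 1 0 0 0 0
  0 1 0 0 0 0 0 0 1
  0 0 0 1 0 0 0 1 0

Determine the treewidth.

A width-2 tree decomposition is:
Bags: B1 = {0, 2, 5}  B2 = {0, 1, 2}  B3 = {1, 2, 7}  B4 = {2, 7, 8}  B5 = {2, 3, 8}  B6 = {2, 3, 4}  B7 = {2, 4, 6}
Tree: B1–B2, B2–B3, B3–B4, B4–B5, B5–B6, B6–B7
Each bag holds 3 vertices, so the decomposition has width 2, which upper-bounds the treewidth. Since 2–5–0–1–7–8–3–4–6–2 is a cycle in G, G is not acyclic. Forests are exactly the graphs of treewidth ≤ 1, so tw(G) ≥ 2. Hence tw(G) = 2 exactly.

2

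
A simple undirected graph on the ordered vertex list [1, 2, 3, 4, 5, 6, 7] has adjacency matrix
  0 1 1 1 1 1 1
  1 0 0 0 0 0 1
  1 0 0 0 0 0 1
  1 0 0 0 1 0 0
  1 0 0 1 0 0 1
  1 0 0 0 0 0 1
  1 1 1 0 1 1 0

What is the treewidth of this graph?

2

A width-2 tree decomposition is:
Bags: B1 = {1, 3, 7}  B2 = {1, 2, 7}  B3 = {1, 6, 7}  B4 = {1, 5, 7}  B5 = {1, 4, 5}
Tree: B1–B2, B2–B3, B1–B4, B4–B5
Every bag has size at most 3, so the width is 3 − 1 = 2 and tw(G) ≤ 2. Conversely, {1, 4, 5} is a clique of size 3, and the vertices of any clique must share a bag in every tree decomposition; so some bag has ≥ 3 vertices and tw(G) ≥ 2. The upper and lower bounds meet at 2, so that is the treewidth.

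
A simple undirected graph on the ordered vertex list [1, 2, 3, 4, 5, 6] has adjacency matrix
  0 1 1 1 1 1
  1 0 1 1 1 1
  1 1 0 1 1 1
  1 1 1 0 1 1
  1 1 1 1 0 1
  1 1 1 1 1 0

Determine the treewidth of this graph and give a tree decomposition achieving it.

Treewidth 5.
One such decomposition:
Bags: B1 = {1, 2, 3, 4, 5, 6}
Tree: (single bag)

With just one bag of size 6, the width is 6 − 1 = 5, so tw(G) ≤ 5. On the other hand G contains the 6-clique {1, 2, 3, 4, 5, 6}. A clique must lie in a single bag of any decomposition, so no decomposition can have width below 5. Hence tw(G) = 5 exactly.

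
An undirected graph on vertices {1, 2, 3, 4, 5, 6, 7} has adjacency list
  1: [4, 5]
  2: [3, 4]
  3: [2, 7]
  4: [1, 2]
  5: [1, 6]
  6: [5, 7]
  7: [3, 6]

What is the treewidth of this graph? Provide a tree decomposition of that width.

Treewidth 2.
One such decomposition:
Bags: B1 = {1, 4, 5}  B2 = {2, 4, 5}  B3 = {2, 3, 5}  B4 = {3, 5, 7}  B5 = {5, 6, 7}
Tree: B1–B2, B2–B3, B3–B4, B4–B5

Every bag has size at most 3, so the width is 3 − 1 = 2 and tw(G) ≤ 2. Since 5–1–4–2–3–7–6–5 is a cycle in G, G is not acyclic. Forests are exactly the graphs of treewidth ≤ 1, so tw(G) ≥ 2. Hence tw(G) = 2 exactly.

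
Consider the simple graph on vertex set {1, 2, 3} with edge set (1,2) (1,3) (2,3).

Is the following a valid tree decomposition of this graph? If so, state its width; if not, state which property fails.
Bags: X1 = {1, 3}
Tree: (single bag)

No — vertex 2 appears in no bag.

A tree decomposition must satisfy three properties: every vertex lies in some bag; for every edge, both endpoints lie together in some bag; and for every vertex, the bags containing it form a connected subtree. Here vertex 2 appears in no bag, so the decomposition is invalid.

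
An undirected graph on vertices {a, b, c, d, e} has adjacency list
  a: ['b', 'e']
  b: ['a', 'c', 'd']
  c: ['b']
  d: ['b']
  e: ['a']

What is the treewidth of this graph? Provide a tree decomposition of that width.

The largest bag has 2 vertices, giving width 1; this decomposition certifies tw(G) ≤ 1. G has an edge, so its treewidth is at least 1. Hence tw(G) = 1 exactly.

Treewidth 1.
One optimal decomposition is:
Bags: B1 = {a, b}  B2 = {b, c}  B3 = {a, e}  B4 = {b, d}
Tree: B1–B2, B1–B3, B2–B4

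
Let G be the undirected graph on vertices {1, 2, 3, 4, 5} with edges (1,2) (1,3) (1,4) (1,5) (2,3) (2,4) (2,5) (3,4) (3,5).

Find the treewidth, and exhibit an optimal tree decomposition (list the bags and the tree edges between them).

Treewidth 3.
Bags: B1 = {1, 2, 3, 4}  B2 = {1, 2, 3, 5}
Tree: B1–B2

The largest bag has 4 vertices, giving width 3; this decomposition certifies tw(G) ≤ 3. Conversely, {1, 2, 3, 4} is a clique of size 4, and the vertices of any clique must share a bag in every tree decomposition; so some bag has ≥ 4 vertices and tw(G) ≥ 3. Combining the bounds, tw(G) = 3.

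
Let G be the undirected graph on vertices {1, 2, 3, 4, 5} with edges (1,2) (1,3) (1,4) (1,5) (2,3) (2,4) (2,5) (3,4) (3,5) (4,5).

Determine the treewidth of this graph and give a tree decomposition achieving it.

A single bag containing all 5 vertices is trivially a valid decomposition of width 4. Conversely, {1, 2, 3, 4, 5} is a clique of size 5, and the vertices of any clique must share a bag in every tree decomposition; so some bag has ≥ 5 vertices and tw(G) ≥ 4. Therefore the treewidth is 4.

Treewidth 4.
Bags: B1 = {1, 2, 3, 4, 5}
Tree: (single bag)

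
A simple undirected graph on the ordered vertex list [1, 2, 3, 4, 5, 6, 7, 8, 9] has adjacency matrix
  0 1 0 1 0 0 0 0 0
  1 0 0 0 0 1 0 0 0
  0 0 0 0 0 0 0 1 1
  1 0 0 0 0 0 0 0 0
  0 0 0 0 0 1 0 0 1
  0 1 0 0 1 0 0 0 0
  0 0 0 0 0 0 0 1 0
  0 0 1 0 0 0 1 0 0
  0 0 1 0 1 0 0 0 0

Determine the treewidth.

1

A width-1 tree decomposition is:
Bags: B1 = {1, 4}  B2 = {1, 2}  B3 = {2, 6}  B4 = {5, 6}  B5 = {5, 9}  B6 = {3, 9}  B7 = {3, 8}  B8 = {7, 8}
Tree: B1–B2, B2–B3, B3–B4, B4–B5, B5–B6, B6–B7, B7–B8
The largest bag has 2 vertices, giving width 1; this decomposition certifies tw(G) ≤ 1. Any graph with an edge has treewidth ≥ 1, and G has the edge 4–1. Combining the bounds, tw(G) = 1.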